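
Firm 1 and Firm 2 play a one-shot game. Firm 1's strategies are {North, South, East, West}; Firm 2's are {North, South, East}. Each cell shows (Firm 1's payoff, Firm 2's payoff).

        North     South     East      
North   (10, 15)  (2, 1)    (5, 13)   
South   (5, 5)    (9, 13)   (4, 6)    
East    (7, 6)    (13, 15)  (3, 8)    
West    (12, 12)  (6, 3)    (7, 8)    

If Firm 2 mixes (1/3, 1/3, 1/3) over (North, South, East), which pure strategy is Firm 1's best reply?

West

Firm 1's best reply maximizes expected payoff against the mix.
North: (1/3)·10 + (1/3)·2 + (1/3)·5 = 17/3
South: (1/3)·5 + (1/3)·9 + (1/3)·4 = 6
East: (1/3)·7 + (1/3)·13 + (1/3)·3 = 23/3
West: (1/3)·12 + (1/3)·6 + (1/3)·7 = 25/3
Highest expected payoff is 25/3, from West.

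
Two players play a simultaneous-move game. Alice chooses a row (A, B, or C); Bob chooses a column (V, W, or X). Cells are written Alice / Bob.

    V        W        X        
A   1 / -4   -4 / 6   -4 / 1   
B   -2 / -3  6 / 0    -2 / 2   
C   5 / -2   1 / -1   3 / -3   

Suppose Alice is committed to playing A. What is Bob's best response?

With Alice fixed at A, Bob's payoffs are: V → -4, W → 6, X → 1.
The maximum is 6, achieved by W.

W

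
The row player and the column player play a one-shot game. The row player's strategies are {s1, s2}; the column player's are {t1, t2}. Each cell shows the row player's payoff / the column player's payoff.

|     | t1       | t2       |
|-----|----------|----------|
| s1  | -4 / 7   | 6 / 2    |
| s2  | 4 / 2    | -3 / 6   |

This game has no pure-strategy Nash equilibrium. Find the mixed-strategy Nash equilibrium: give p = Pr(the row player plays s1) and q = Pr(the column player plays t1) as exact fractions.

p = 4/9, q = 9/17

Each player's mixing probability is pinned down by making the *other* player indifferent.
The column player indifferent between t1 and t2: p·7 + (1−p)·2 = p·2 + (1−p)·6 ⟹ 2 + 5p = 6 + (-4)p ⟹ p = 4/9.
The row player indifferent between s1 and s2: q·(-4) + (1−q)·6 = q·4 + (1−q)·(-3) ⟹ 6 + (-10)q = (-3) + 7q ⟹ q = 9/17.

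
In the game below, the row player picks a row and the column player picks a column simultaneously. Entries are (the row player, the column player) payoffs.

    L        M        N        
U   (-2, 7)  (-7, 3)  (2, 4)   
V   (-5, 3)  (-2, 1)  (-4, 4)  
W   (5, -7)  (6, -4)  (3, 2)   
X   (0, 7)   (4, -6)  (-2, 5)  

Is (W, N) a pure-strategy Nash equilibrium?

Holding the column player at N: the row player gets 3 from W, versus 2 from U, -4 from V, -2 from X. No profitable deviation for the row player.
Holding the row player at W: the column player gets 2 from N, versus -7 from L, -4 from M. No profitable deviation for the column player either.

Yes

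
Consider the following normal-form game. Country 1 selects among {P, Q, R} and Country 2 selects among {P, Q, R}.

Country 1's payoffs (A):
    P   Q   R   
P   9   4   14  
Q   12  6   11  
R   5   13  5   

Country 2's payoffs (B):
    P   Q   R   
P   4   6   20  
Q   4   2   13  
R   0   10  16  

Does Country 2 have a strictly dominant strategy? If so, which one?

Check whether one of Country 2's strategies beats all alternatives regardless of what the opponent does.
R strictly dominates: vs P: 20 > each of {4, 6}; vs Q: 13 > each of {4, 2}; vs R: 16 > each of {0, 10}.

R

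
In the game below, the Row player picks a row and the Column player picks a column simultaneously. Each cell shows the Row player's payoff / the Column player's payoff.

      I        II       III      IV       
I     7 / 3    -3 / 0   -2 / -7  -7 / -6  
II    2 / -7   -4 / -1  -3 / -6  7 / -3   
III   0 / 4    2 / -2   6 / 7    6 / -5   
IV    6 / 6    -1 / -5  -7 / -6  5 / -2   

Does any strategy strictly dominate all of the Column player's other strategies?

No strictly dominant strategy

A strategy is strictly dominant if it gives the Column player a strictly higher payoff than every other strategy, against every choice by the opponent.
I is not dominant: against II, II gives -1 > -7.
II is not dominant: against I, I gives 3 > 0.
III is not dominant: against I, I gives 3 > -7.
IV is not dominant: against I, I gives 3 > -6.
No single strategy is best against every opponent action.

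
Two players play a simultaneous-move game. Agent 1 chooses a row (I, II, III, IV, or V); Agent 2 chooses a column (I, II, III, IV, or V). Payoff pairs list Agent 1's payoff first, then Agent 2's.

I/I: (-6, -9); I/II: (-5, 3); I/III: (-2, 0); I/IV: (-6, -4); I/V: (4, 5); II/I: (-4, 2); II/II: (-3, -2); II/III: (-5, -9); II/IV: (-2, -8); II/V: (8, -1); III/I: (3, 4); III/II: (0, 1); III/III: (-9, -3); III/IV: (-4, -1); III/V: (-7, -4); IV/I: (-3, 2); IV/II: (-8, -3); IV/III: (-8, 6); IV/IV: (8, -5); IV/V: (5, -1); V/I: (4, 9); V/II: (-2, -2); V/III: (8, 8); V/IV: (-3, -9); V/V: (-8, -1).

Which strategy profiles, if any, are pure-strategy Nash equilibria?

A profile is a Nash equilibrium when each player is best-responding to the other.
Agent 1's best responses — vs I: V (payoff 4); vs II: III (payoff 0); vs III: V (payoff 8); vs IV: IV (payoff 8); vs V: II (payoff 8).
Agent 2's best responses — vs I: V (payoff 5); vs II: I (payoff 2); vs III: I (payoff 4); vs IV: III (payoff 6); vs V: I (payoff 9).
The only mutual best response is (V, I); neither player gains by switching there.

(V, I)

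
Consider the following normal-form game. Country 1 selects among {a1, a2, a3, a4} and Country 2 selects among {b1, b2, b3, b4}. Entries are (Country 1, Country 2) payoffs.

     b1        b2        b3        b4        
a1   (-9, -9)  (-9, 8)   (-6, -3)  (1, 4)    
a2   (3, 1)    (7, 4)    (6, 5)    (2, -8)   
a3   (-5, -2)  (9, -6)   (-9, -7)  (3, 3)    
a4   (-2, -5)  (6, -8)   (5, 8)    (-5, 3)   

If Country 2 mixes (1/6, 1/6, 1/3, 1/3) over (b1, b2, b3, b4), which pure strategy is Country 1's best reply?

Compute Country 1's expected payoff from each pure strategy against the given mix.
a1: (1/6)·(-9) + (1/6)·(-9) + (1/3)·(-6) + (1/3)·1 = -14/3
a2: (1/6)·3 + (1/6)·7 + (1/3)·6 + (1/3)·2 = 13/3
a3: (1/6)·(-5) + (1/6)·9 + (1/3)·(-9) + (1/3)·3 = -4/3
a4: (1/6)·(-2) + (1/6)·6 + (1/3)·5 + (1/3)·(-5) = 2/3
Highest expected payoff is 13/3, from a2.

a2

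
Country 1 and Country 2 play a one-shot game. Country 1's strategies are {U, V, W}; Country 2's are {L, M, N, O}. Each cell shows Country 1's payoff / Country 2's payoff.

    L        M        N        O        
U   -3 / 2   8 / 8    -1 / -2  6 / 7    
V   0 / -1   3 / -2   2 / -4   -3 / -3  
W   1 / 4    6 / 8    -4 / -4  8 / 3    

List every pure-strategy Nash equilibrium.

(U, M)

Check mutual best responses: a cell is a NE iff neither player can gain by unilaterally deviating.
Country 1's best responses — vs L: W (payoff 1); vs M: U (payoff 8); vs N: V (payoff 2); vs O: W (payoff 8).
Country 2's best responses — vs U: M (payoff 8); vs V: L (payoff -1); vs W: M (payoff 8).
The only mutual best response is (U, M); neither player gains by switching there.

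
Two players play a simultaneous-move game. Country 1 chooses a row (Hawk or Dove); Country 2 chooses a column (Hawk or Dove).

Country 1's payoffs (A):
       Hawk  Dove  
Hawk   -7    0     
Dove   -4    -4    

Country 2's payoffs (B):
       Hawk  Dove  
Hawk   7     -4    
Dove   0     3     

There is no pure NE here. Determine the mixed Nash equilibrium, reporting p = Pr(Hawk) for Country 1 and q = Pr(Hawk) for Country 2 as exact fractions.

p = 3/14, q = 4/7

In a mixed NE each player is indifferent between their pure strategies, so the opponent's mix sets the indifference.
Country 2 indifferent between Hawk and Dove: p·7 + (1−p)·0 = p·(-4) + (1−p)·3 ⟹ 0 + 7p = 3 + (-7)p ⟹ p = 3/14.
Country 1 indifferent between Hawk and Dove: q·(-7) + (1−q)·0 = q·(-4) + (1−q)·(-4) ⟹ 0 + (-7)q = (-4) + 0q ⟹ q = 4/7.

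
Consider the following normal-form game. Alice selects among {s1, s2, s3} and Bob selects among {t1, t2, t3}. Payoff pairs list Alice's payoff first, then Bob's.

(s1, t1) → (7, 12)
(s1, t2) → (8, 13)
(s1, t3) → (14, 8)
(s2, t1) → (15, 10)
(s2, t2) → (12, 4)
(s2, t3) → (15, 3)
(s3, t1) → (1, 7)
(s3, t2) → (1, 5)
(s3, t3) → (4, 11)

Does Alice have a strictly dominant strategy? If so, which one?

A strategy is strictly dominant if it gives Alice a strictly higher payoff than every other strategy, against every choice by the opponent.
s2 strictly dominates: vs t1: 15 > each of {7, 1}; vs t2: 12 > each of {8, 1}; vs t3: 15 > each of {14, 4}.

s2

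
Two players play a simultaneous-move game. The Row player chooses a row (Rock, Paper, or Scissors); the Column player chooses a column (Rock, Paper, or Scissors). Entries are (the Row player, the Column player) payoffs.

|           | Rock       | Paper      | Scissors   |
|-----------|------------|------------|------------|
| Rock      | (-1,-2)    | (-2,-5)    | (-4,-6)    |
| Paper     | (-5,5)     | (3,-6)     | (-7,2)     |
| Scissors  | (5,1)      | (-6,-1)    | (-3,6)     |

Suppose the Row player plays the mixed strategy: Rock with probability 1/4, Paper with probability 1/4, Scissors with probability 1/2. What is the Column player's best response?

Compute the Column player's expected payoff from each pure strategy against the given mix.
Rock: (1/4)·(-2) + (1/4)·5 + (1/2)·1 = 5/4
Paper: (1/4)·(-5) + (1/4)·(-6) + (1/2)·(-1) = -13/4
Scissors: (1/4)·(-6) + (1/4)·2 + (1/2)·6 = 2
Highest expected payoff is 2, from Scissors.

Scissors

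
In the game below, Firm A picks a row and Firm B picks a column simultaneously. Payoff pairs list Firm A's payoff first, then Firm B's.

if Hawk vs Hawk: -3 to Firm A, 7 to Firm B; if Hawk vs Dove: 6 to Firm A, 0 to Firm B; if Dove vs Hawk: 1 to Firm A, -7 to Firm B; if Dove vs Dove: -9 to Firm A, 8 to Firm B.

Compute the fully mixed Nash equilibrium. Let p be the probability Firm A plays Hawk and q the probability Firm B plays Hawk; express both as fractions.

In a mixed NE each player is indifferent between their pure strategies, so the opponent's mix sets the indifference.
Firm B indifferent between Hawk and Dove: p·7 + (1−p)·(-7) = p·0 + (1−p)·8 ⟹ (-7) + 14p = 8 + (-8)p ⟹ p = 15/22.
Firm A indifferent between Hawk and Dove: q·(-3) + (1−q)·6 = q·1 + (1−q)·(-9) ⟹ 6 + (-9)q = (-9) + 10q ⟹ q = 15/19.

p = 15/22, q = 15/19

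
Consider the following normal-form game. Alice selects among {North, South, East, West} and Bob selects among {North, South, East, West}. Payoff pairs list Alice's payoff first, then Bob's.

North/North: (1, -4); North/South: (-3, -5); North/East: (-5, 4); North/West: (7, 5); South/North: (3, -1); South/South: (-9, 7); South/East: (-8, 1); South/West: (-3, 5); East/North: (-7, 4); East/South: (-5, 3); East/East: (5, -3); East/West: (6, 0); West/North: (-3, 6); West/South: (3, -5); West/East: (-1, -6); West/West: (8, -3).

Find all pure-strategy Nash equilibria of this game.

Find each player's best response to every opponent strategy; NE are the intersections.
Alice's best responses — vs North: South (payoff 3); vs South: West (payoff 3); vs East: East (payoff 5); vs West: West (payoff 8).
Bob's best responses — vs North: West (payoff 5); vs South: South (payoff 7); vs East: North (payoff 4); vs West: North (payoff 6).
No cell has both players best-responding. For instance, Alice's best reply to East is East, but against East Bob prefers North over East.

None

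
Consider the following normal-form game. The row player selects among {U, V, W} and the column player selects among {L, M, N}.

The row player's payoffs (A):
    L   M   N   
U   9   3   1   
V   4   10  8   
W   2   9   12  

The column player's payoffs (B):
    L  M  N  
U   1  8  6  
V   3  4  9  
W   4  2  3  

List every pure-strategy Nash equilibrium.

Find each player's best response to every opponent strategy; NE are the intersections.
The row player's best responses — vs L: U (payoff 9); vs M: V (payoff 10); vs N: W (payoff 12).
The column player's best responses — vs U: M (payoff 8); vs V: N (payoff 9); vs W: L (payoff 4).
No cell has both players best-responding. For instance, the row player's best reply to N is W, but against W the column player prefers L over N.

No pure-strategy Nash equilibrium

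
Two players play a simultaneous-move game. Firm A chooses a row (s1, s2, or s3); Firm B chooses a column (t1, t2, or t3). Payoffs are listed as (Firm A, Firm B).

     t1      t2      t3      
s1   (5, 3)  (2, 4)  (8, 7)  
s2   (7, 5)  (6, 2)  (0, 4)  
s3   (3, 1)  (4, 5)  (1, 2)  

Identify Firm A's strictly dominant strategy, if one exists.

No strictly dominant strategy

A strategy is strictly dominant if it gives Firm A a strictly higher payoff than every other strategy, against every choice by the opponent.
s1 is not dominant: against t1, s2 gives 7 > 5.
s2 is not dominant: against t3, s1 gives 8 > 0.
s3 is not dominant: against t1, s1 gives 5 > 3.
No single strategy is best against every opponent action.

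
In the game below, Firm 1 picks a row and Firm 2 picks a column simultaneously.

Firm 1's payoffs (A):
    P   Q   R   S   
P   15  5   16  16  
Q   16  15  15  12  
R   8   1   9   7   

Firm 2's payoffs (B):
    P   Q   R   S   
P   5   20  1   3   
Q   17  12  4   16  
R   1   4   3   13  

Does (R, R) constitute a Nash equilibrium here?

No

Holding Firm 2 at R: Firm 1 gets 9 from R but could get 16 by switching to P. Firm 1 has a profitable deviation.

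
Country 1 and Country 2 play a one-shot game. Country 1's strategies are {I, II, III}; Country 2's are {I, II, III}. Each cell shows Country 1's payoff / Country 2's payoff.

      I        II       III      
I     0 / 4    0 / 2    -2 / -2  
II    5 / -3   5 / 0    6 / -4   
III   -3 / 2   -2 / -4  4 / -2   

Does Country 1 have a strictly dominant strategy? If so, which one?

II

Check whether one of Country 1's strategies beats all alternatives regardless of what the opponent does.
II strictly dominates: vs I: 5 > each of {0, -3}; vs II: 5 > each of {0, -2}; vs III: 6 > each of {-2, 4}.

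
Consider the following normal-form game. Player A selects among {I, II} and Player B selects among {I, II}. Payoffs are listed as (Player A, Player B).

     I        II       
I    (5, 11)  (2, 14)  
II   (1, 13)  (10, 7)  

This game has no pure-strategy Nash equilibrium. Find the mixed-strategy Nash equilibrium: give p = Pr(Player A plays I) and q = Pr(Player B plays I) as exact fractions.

p = 2/3, q = 2/3

In a mixed NE each player is indifferent between their pure strategies, so the opponent's mix sets the indifference.
Player B indifferent between I and II: p·11 + (1−p)·13 = p·14 + (1−p)·7 ⟹ 13 + (-2)p = 7 + 7p ⟹ p = 2/3.
Player A indifferent between I and II: q·5 + (1−q)·2 = q·1 + (1−q)·10 ⟹ 2 + 3q = 10 + (-9)q ⟹ q = 2/3.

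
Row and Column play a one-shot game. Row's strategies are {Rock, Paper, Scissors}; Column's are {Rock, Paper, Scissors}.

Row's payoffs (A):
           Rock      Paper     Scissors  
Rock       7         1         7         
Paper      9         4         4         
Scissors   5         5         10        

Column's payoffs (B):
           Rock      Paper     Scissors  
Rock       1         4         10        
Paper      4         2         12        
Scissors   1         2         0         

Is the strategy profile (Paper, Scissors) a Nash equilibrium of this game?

No

Holding Column at Scissors: Row gets 4 from Paper but could get 10 by switching to Scissors. Row has a profitable deviation.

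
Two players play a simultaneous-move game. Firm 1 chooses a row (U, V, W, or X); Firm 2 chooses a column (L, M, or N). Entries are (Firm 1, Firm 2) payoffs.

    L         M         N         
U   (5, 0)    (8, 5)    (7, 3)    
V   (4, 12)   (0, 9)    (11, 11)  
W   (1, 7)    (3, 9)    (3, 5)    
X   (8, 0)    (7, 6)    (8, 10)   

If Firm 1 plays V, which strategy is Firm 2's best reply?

L

With Firm 1 fixed at V, Firm 2's payoffs are: L → 12, M → 9, N → 11.
The maximum is 12, achieved by L.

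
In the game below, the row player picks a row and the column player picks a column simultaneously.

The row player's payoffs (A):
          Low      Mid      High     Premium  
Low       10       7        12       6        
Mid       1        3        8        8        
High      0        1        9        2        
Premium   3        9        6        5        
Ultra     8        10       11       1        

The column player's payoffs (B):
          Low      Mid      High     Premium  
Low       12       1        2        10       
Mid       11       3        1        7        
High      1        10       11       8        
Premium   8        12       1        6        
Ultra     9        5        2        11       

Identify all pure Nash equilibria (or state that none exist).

(Low, Low)

Find each player's best response to every opponent strategy; NE are the intersections.
The row player's best responses — vs Low: Low (payoff 10); vs Mid: Ultra (payoff 10); vs High: Low (payoff 12); vs Premium: Mid (payoff 8).
The column player's best responses — vs Low: Low (payoff 12); vs Mid: Low (payoff 11); vs High: High (payoff 11); vs Premium: Mid (payoff 12); vs Ultra: Premium (payoff 11).
The only mutual best response is (Low, Low); neither player gains by switching there.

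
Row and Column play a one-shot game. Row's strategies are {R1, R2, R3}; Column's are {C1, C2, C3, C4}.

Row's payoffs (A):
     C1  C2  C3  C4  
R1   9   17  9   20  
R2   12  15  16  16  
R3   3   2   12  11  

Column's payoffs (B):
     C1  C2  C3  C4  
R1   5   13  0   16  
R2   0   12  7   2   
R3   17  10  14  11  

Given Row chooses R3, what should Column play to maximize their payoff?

With Row fixed at R3, Column's payoffs are: C1 → 17, C2 → 10, C3 → 14, C4 → 11.
The maximum is 17, achieved by C1.

C1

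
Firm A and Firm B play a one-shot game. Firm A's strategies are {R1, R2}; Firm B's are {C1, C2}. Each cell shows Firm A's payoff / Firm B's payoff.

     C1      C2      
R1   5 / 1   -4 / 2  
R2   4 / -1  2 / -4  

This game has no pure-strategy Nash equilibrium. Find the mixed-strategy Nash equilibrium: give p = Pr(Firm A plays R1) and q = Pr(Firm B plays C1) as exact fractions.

p = 3/4, q = 6/7

Each player's mixing probability is pinned down by making the *other* player indifferent.
Firm B indifferent between C1 and C2: p·1 + (1−p)·(-1) = p·2 + (1−p)·(-4) ⟹ (-1) + 2p = (-4) + 6p ⟹ p = 3/4.
Firm A indifferent between R1 and R2: q·5 + (1−q)·(-4) = q·4 + (1−q)·2 ⟹ (-4) + 9q = 2 + 2q ⟹ q = 6/7.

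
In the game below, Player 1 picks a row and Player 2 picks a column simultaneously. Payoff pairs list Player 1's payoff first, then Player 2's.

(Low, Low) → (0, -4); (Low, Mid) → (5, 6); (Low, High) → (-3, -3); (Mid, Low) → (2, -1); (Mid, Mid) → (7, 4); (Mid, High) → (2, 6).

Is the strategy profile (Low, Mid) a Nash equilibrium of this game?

Holding Player 2 at Mid: Player 1 gets 5 from Low but could get 7 by switching to Mid. Player 1 has a profitable deviation.

No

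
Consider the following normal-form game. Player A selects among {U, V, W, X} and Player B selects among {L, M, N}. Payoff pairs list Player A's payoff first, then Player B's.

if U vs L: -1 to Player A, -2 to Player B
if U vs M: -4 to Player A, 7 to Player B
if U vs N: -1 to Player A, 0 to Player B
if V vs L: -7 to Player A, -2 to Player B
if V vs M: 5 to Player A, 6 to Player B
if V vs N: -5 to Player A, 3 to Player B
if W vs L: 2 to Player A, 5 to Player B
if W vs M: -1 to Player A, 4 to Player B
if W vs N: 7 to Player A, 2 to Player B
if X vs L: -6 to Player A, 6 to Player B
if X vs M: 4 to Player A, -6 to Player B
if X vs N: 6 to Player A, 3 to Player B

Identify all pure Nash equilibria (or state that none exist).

Find each player's best response to every opponent strategy; NE are the intersections.
Player A's best responses — vs L: W (payoff 2); vs M: V (payoff 5); vs N: W (payoff 7).
Player B's best responses — vs U: M (payoff 7); vs V: M (payoff 6); vs W: L (payoff 5); vs X: L (payoff 6).
Mutual best responses occur at (V, M) and (W, L); at each, neither player gains by switching.

(V, M) and (W, L)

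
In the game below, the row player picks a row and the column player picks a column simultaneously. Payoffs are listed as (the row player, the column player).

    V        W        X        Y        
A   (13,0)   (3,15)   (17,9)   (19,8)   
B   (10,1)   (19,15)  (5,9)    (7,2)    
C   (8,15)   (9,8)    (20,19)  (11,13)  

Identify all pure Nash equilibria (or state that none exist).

(B, W) and (C, X)

Find each player's best response to every opponent strategy; NE are the intersections.
The row player's best responses — vs V: A (payoff 13); vs W: B (payoff 19); vs X: C (payoff 20); vs Y: A (payoff 19).
The column player's best responses — vs A: W (payoff 15); vs B: W (payoff 15); vs C: X (payoff 19).
Mutual best responses occur at (B, W) and (C, X); at each, neither player gains by switching.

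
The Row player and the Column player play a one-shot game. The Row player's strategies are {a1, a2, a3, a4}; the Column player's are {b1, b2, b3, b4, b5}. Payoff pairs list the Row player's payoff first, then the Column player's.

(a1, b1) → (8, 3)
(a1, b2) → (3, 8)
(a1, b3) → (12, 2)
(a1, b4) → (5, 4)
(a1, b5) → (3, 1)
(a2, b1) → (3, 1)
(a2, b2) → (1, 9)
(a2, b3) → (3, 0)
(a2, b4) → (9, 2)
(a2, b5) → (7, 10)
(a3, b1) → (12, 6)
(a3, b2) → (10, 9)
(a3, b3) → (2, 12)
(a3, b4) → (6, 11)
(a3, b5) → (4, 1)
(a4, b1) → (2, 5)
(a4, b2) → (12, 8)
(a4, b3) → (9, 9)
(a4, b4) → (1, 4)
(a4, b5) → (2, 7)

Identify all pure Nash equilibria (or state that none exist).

(a2, b5)

Find each player's best response to every opponent strategy; NE are the intersections.
The Row player's best responses — vs b1: a3 (payoff 12); vs b2: a4 (payoff 12); vs b3: a1 (payoff 12); vs b4: a2 (payoff 9); vs b5: a2 (payoff 7).
The Column player's best responses — vs a1: b2 (payoff 8); vs a2: b5 (payoff 10); vs a3: b3 (payoff 12); vs a4: b3 (payoff 9).
The only mutual best response is (a2, b5); neither player gains by switching there.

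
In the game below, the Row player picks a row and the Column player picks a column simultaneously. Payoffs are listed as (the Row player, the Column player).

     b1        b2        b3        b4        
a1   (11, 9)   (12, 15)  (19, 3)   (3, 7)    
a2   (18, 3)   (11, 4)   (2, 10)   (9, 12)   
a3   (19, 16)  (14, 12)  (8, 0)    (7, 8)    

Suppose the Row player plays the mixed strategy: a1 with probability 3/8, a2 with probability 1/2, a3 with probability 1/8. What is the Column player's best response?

b4

Compute the Column player's expected payoff from each pure strategy against the given mix.
b1: (3/8)·9 + (1/2)·3 + (1/8)·16 = 55/8
b2: (3/8)·15 + (1/2)·4 + (1/8)·12 = 73/8
b3: (3/8)·3 + (1/2)·10 + (1/8)·0 = 49/8
b4: (3/8)·7 + (1/2)·12 + (1/8)·8 = 77/8
Highest expected payoff is 77/8, from b4.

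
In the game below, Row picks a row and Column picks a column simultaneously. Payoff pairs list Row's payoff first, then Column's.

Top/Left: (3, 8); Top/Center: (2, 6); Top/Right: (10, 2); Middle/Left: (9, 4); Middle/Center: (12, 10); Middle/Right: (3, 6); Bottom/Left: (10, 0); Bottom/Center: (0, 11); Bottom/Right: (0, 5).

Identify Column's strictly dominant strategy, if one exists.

No strictly dominant strategy

A strategy is strictly dominant if it gives Column a strictly higher payoff than every other strategy, against every choice by the opponent.
Left is not dominant: against Middle, Center gives 10 > 4.
Center is not dominant: against Top, Left gives 8 > 6.
Right is not dominant: against Top, Left gives 8 > 2.
No single strategy is best against every opponent action.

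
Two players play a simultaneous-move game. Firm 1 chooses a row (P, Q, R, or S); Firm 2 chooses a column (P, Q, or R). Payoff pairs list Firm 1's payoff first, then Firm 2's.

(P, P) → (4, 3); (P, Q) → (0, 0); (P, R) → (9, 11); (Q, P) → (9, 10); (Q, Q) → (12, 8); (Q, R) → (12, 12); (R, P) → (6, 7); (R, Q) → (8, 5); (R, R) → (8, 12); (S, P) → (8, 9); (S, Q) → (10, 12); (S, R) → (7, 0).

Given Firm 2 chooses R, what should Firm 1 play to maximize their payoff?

Q

With Firm 2 fixed at R, Firm 1's payoffs are: P → 9, Q → 12, R → 8, S → 7.
The maximum is 12, achieved by Q.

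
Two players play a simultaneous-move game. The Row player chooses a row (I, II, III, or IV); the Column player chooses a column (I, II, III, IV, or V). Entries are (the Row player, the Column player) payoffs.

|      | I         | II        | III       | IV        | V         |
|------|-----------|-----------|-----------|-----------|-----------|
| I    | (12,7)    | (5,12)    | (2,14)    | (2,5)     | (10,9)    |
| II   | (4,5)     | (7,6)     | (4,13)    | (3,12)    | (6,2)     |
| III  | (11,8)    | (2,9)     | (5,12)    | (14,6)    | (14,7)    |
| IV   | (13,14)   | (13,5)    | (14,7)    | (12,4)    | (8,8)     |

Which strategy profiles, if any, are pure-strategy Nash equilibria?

Find each player's best response to every opponent strategy; NE are the intersections.
The Row player's best responses — vs I: IV (payoff 13); vs II: IV (payoff 13); vs III: IV (payoff 14); vs IV: III (payoff 14); vs V: III (payoff 14).
The Column player's best responses — vs I: III (payoff 14); vs II: III (payoff 13); vs III: III (payoff 12); vs IV: I (payoff 14).
The only mutual best response is (IV, I); neither player gains by switching there.

(IV, I)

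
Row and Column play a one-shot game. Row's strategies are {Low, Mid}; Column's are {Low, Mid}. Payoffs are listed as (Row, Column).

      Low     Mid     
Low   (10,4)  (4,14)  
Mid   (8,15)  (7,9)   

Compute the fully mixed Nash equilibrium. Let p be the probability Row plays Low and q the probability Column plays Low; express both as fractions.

In a mixed NE each player is indifferent between their pure strategies, so the opponent's mix sets the indifference.
Column indifferent between Low and Mid: p·4 + (1−p)·15 = p·14 + (1−p)·9 ⟹ 15 + (-11)p = 9 + 5p ⟹ p = 3/8.
Row indifferent between Low and Mid: q·10 + (1−q)·4 = q·8 + (1−q)·7 ⟹ 4 + 6q = 7 + 1q ⟹ q = 3/5.

p = 3/8, q = 3/5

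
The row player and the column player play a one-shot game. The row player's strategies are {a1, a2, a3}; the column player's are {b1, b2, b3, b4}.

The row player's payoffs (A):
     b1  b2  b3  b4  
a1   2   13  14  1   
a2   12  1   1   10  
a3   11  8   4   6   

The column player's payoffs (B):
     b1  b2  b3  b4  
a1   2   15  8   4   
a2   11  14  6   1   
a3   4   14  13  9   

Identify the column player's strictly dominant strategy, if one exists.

b2

A strategy is strictly dominant if it gives the column player a strictly higher payoff than every other strategy, against every choice by the opponent.
b2 strictly dominates: vs a1: 15 > each of {2, 8, 4}; vs a2: 14 > each of {11, 6, 1}; vs a3: 14 > each of {4, 13, 9}.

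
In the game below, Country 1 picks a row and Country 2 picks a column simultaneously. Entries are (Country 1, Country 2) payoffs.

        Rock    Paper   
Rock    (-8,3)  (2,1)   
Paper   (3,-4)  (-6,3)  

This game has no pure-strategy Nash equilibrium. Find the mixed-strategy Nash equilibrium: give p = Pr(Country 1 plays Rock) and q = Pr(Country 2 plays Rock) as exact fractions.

p = 7/9, q = 8/19

Each player's mixing probability is pinned down by making the *other* player indifferent.
Country 2 indifferent between Rock and Paper: p·3 + (1−p)·(-4) = p·1 + (1−p)·3 ⟹ (-4) + 7p = 3 + (-2)p ⟹ p = 7/9.
Country 1 indifferent between Rock and Paper: q·(-8) + (1−q)·2 = q·3 + (1−q)·(-6) ⟹ 2 + (-10)q = (-6) + 9q ⟹ q = 8/19.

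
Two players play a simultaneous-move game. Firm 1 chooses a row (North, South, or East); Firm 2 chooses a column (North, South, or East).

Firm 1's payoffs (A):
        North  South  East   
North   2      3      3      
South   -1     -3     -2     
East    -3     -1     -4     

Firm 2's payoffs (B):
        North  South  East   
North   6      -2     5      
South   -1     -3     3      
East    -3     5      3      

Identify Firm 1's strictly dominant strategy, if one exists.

North

Check whether one of Firm 1's strategies beats all alternatives regardless of what the opponent does.
North strictly dominates: vs North: 2 > each of {-1, -3}; vs South: 3 > each of {-3, -1}; vs East: 3 > each of {-2, -4}.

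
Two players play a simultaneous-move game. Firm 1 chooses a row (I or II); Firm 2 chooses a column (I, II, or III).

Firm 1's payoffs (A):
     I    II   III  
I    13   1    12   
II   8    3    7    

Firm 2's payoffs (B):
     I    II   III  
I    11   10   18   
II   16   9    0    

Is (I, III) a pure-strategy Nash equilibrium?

Holding Firm 2 at III: Firm 1 gets 12 from I, versus 7 from II. No profitable deviation for Firm 1.
Holding Firm 1 at I: Firm 2 gets 18 from III, versus 11 from I, 10 from II. No profitable deviation for Firm 2 either.

Yes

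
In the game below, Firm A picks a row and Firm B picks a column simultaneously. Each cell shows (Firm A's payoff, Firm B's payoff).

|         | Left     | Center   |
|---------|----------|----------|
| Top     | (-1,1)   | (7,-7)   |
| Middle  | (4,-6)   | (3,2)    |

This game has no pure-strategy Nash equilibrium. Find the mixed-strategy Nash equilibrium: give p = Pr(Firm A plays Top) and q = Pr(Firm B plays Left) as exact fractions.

p = 1/2, q = 4/9

Each player's mixing probability is pinned down by making the *other* player indifferent.
Firm B indifferent between Left and Center: p·1 + (1−p)·(-6) = p·(-7) + (1−p)·2 ⟹ (-6) + 7p = 2 + (-9)p ⟹ p = 1/2.
Firm A indifferent between Top and Middle: q·(-1) + (1−q)·7 = q·4 + (1−q)·3 ⟹ 7 + (-8)q = 3 + 1q ⟹ q = 4/9.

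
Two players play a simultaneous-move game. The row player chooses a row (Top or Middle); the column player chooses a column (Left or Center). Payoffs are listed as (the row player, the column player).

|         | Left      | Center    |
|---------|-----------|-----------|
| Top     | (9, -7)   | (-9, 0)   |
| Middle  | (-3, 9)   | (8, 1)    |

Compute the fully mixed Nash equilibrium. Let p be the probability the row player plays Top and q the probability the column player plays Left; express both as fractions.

p = 8/15, q = 17/29

Each player's mixing probability is pinned down by making the *other* player indifferent.
The column player indifferent between Left and Center: p·(-7) + (1−p)·9 = p·0 + (1−p)·1 ⟹ 9 + (-16)p = 1 + (-1)p ⟹ p = 8/15.
The row player indifferent between Top and Middle: q·9 + (1−q)·(-9) = q·(-3) + (1−q)·8 ⟹ (-9) + 18q = 8 + (-11)q ⟹ q = 17/29.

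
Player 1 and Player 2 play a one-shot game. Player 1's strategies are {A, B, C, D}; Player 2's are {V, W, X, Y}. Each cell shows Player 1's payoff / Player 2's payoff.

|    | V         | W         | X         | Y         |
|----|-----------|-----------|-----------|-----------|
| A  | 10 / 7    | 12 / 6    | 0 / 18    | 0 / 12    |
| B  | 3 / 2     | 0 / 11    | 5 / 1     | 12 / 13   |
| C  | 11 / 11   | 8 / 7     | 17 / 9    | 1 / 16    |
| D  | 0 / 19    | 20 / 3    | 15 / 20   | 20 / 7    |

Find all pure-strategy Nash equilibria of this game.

Find each player's best response to every opponent strategy; NE are the intersections.
Player 1's best responses — vs V: C (payoff 11); vs W: D (payoff 20); vs X: C (payoff 17); vs Y: D (payoff 20).
Player 2's best responses — vs A: X (payoff 18); vs B: Y (payoff 13); vs C: Y (payoff 16); vs D: X (payoff 20).
No cell has both players best-responding. For instance, Player 1's best reply to X is C, but against C Player 2 prefers Y over X.

No pure-strategy Nash equilibrium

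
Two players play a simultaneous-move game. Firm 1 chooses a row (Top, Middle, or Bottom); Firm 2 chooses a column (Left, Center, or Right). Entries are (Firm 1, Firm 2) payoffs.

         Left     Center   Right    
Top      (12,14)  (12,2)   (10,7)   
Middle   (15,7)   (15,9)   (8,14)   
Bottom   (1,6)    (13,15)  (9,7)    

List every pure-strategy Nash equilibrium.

No pure-strategy Nash equilibrium

Find each player's best response to every opponent strategy; NE are the intersections.
Firm 1's best responses — vs Left: Middle (payoff 15); vs Center: Middle (payoff 15); vs Right: Top (payoff 10).
Firm 2's best responses — vs Top: Left (payoff 14); vs Middle: Right (payoff 14); vs Bottom: Center (payoff 15).
No cell has both players best-responding. For instance, Firm 1's best reply to Right is Top, but against Top Firm 2 prefers Left over Right.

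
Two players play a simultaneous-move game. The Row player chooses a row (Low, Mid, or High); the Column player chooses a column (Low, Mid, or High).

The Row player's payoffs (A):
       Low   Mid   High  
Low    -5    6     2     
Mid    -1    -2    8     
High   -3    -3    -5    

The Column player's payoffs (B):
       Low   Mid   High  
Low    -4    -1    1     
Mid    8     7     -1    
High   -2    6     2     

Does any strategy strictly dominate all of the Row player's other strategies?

A strategy is strictly dominant if it gives the Row player a strictly higher payoff than every other strategy, against every choice by the opponent.
Low is not dominant: against Low, Mid gives -1 > -5.
Mid is not dominant: against Mid, Low gives 6 > -2.
High is not dominant: against Low, Mid gives -1 > -3.
No single strategy is best against every opponent action.

None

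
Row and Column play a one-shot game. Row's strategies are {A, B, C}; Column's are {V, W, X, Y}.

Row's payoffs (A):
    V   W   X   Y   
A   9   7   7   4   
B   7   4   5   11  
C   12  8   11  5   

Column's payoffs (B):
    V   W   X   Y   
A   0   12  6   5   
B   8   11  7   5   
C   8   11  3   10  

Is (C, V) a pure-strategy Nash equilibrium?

No

Holding Column at V: Row gets 12 from C, versus 9 from A, 7 from B. No profitable deviation for Row.
Holding Row at C: Column gets 8 from V but could get 11 by switching to W. Column has a profitable deviation.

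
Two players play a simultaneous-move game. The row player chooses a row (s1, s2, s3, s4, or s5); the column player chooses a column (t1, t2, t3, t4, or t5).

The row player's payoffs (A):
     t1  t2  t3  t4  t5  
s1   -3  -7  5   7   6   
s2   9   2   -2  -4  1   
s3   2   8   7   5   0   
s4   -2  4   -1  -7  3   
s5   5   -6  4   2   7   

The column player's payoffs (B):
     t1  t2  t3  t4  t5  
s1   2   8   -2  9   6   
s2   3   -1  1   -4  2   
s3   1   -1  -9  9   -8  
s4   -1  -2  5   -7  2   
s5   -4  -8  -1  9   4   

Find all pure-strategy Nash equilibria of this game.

A profile is a Nash equilibrium when each player is best-responding to the other.
The row player's best responses — vs t1: s2 (payoff 9); vs t2: s3 (payoff 8); vs t3: s3 (payoff 7); vs t4: s1 (payoff 7); vs t5: s5 (payoff 7).
The column player's best responses — vs s1: t4 (payoff 9); vs s2: t1 (payoff 3); vs s3: t4 (payoff 9); vs s4: t3 (payoff 5); vs s5: t4 (payoff 9).
Mutual best responses occur at (s1, t4) and (s2, t1); at each, neither player gains by switching.

(s1, t4) and (s2, t1)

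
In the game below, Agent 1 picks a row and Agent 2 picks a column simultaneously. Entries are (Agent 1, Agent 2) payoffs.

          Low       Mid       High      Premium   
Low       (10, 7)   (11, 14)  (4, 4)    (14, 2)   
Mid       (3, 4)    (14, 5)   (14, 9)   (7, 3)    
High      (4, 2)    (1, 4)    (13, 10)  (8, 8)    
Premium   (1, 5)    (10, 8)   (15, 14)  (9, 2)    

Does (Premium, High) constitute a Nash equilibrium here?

Yes

Holding Agent 2 at High: Agent 1 gets 15 from Premium, versus 4 from Low, 14 from Mid, 13 from High. No profitable deviation for Agent 1.
Holding Agent 1 at Premium: Agent 2 gets 14 from High, versus 5 from Low, 8 from Mid, 2 from Premium. No profitable deviation for Agent 2 either.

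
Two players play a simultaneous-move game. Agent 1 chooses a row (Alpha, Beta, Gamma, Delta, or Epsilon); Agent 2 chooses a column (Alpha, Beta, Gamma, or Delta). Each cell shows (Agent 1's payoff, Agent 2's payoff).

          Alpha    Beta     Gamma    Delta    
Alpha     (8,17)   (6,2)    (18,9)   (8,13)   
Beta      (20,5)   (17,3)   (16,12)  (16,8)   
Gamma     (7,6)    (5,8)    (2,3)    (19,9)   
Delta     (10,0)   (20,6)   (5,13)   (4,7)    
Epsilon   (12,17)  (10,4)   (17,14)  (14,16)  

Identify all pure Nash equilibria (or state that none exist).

Check mutual best responses: a cell is a NE iff neither player can gain by unilaterally deviating.
Agent 1's best responses — vs Alpha: Beta (payoff 20); vs Beta: Delta (payoff 20); vs Gamma: Alpha (payoff 18); vs Delta: Gamma (payoff 19).
Agent 2's best responses — vs Alpha: Alpha (payoff 17); vs Beta: Gamma (payoff 12); vs Gamma: Delta (payoff 9); vs Delta: Gamma (payoff 13); vs Epsilon: Alpha (payoff 17).
The only mutual best response is (Gamma, Delta); neither player gains by switching there.

(Gamma, Delta)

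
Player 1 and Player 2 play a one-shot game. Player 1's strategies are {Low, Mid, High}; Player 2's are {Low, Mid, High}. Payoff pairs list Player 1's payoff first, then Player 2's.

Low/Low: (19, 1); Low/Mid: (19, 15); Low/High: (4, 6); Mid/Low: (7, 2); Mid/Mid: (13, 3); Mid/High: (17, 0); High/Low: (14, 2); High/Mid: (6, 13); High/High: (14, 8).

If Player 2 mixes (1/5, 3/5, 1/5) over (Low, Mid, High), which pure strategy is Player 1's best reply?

Low

Player 1's best reply maximizes expected payoff against the mix.
Low: (1/5)·19 + (3/5)·19 + (1/5)·4 = 16
Mid: (1/5)·7 + (3/5)·13 + (1/5)·17 = 63/5
High: (1/5)·14 + (3/5)·6 + (1/5)·14 = 46/5
Highest expected payoff is 16, from Low.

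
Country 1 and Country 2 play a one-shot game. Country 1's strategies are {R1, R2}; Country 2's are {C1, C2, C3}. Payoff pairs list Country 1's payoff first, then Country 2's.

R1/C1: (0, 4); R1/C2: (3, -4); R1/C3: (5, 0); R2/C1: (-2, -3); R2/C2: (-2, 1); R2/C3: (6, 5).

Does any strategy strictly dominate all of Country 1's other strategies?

A strategy is strictly dominant if it gives Country 1 a strictly higher payoff than every other strategy, against every choice by the opponent.
R1 is not dominant: against C3, R2 gives 6 > 5.
R2 is not dominant: against C1, R1 gives 0 > -2.
No single strategy is best against every opponent action.

None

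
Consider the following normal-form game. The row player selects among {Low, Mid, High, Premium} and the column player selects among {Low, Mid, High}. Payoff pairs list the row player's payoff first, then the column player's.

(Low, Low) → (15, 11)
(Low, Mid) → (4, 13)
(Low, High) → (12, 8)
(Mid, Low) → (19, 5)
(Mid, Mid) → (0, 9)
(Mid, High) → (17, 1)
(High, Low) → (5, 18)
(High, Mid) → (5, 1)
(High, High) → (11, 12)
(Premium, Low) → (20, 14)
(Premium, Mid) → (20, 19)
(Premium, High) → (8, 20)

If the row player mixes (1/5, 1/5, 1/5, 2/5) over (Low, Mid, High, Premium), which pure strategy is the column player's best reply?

The column player's best reply maximizes expected payoff against the mix.
Low: (1/5)·11 + (1/5)·5 + (1/5)·18 + (2/5)·14 = 62/5
Mid: (1/5)·13 + (1/5)·9 + (1/5)·1 + (2/5)·19 = 61/5
High: (1/5)·8 + (1/5)·1 + (1/5)·12 + (2/5)·20 = 61/5
Highest expected payoff is 62/5, from Low.

Low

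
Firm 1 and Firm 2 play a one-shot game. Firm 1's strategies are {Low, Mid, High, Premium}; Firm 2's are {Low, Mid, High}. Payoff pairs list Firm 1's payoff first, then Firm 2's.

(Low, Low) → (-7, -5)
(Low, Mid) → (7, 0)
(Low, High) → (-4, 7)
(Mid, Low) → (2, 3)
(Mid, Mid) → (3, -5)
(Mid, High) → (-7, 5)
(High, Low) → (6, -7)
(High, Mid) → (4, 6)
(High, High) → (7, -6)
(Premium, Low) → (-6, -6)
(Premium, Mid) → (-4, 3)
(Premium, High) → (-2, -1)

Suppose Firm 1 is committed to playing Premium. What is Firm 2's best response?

Mid

With Firm 1 fixed at Premium, Firm 2's payoffs are: Low → -6, Mid → 3, High → -1.
The maximum is 3, achieved by Mid.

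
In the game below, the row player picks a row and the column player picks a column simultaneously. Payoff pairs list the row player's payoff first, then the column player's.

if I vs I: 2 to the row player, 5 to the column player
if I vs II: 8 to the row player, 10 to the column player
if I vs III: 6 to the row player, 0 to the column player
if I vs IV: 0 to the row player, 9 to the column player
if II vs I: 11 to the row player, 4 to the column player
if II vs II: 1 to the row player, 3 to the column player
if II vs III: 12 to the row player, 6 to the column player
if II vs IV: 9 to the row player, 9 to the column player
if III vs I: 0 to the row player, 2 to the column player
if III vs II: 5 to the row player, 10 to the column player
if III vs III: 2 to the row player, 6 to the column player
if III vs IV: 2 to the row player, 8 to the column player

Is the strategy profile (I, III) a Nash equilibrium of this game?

No

Holding the column player at III: the row player gets 6 from I but could get 12 by switching to II. The row player has a profitable deviation.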